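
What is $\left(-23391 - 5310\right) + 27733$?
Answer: $-968$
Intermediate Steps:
$\left(-23391 - 5310\right) + 27733 = -28701 + 27733 = -968$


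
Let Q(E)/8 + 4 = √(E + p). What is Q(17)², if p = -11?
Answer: 1408 - 512*√6 ≈ 153.86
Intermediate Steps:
Q(E) = -32 + 8*√(-11 + E) (Q(E) = -32 + 8*√(E - 11) = -32 + 8*√(-11 + E))
Q(17)² = (-32 + 8*√(-11 + 17))² = (-32 + 8*√6)²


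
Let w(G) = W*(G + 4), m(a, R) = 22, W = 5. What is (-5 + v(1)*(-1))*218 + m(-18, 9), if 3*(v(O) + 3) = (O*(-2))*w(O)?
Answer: 9658/3 ≈ 3219.3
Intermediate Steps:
w(G) = 20 + 5*G (w(G) = 5*(G + 4) = 5*(4 + G) = 20 + 5*G)
v(O) = -3 - 2*O*(20 + 5*O)/3 (v(O) = -3 + ((O*(-2))*(20 + 5*O))/3 = -3 + ((-2*O)*(20 + 5*O))/3 = -3 + (-2*O*(20 + 5*O))/3 = -3 - 2*O*(20 + 5*O)/3)
(-5 + v(1)*(-1))*218 + m(-18, 9) = (-5 + (-3 - 10/3*1*(4 + 1))*(-1))*218 + 22 = (-5 + (-3 - 10/3*1*5)*(-1))*218 + 22 = (-5 + (-3 - 50/3)*(-1))*218 + 22 = (-5 - 59/3*(-1))*218 + 22 = (-5 + 59/3)*218 + 22 = (44/3)*218 + 22 = 9592/3 + 22 = 9658/3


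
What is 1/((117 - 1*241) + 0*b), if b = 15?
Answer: -1/124 ≈ -0.0080645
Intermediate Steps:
1/((117 - 1*241) + 0*b) = 1/((117 - 1*241) + 0*15) = 1/((117 - 241) + 0) = 1/(-124 + 0) = 1/(-124) = -1/124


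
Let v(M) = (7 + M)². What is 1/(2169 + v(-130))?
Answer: 1/17298 ≈ 5.7810e-5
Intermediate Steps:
1/(2169 + v(-130)) = 1/(2169 + (7 - 130)²) = 1/(2169 + (-123)²) = 1/(2169 + 15129) = 1/17298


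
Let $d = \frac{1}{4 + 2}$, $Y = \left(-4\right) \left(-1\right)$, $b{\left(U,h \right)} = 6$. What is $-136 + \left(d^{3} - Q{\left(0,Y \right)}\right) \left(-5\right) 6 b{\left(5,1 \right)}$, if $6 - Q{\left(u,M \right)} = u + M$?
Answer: $\frac{1339}{6} \approx 223.17$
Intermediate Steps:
$Y = 4$
$d = \frac{1}{6} \approx 0.16667$
$Q{\left(u,M \right)} = 6 - M - u$ ($Q{\left(u,M \right)} = 6 - \left(u + M\right) = 6 - \left(M + u\right) = 6 - M - u$)
$-136 + \left(d^{3} - Q{\left(0,Y \right)}\right) \left(-5\right) 6 b{\left(5,1 \right)} = -136 + \left(\left(\frac{1}{6}\right)^{3} - \left(6 - 4 - 0\right)\right) \left(-5\right) 6 \cdot 6 = -136 + \left(\frac{1}{216} - \left(6 - 4 + 0\right)\right) \left(\left(-30\right) 6\right) = -136 + \left(\frac{1}{216} - 2\right) \left(-180\right) = -136 - - \frac{2155}{6} = -136 + \frac{2155}{6} = \frac{1339}{6}$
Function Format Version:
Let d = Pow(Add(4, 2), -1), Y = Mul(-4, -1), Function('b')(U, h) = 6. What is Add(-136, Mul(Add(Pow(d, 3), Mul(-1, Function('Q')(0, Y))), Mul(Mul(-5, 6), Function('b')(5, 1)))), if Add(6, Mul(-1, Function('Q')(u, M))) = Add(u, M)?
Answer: Rational(1339, 6) ≈ 223.17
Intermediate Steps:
Y = 4
d = Rational(1, 6) (d = Pow(6, -1) = Rational(1, 6) ≈ 0.16667)
Function('Q')(u, M) = Add(6, Mul(-1, M), Mul(-1, u)) (Function('Q')(u, M) = Add(6, Mul(-1, Add(u, M))) = Add(6, Mul(-1, Add(M, u))) = Add(6, Add(Mul(-1, M), Mul(-1, u))) = Add(6, Mul(-1, M), Mul(-1, u)))
Add(-136, Mul(Add(Pow(d, 3), Mul(-1, Function('Q')(0, Y))), Mul(Mul(-5, 6), Function('b')(5, 1)))) = Add(-136, Mul(Add(Pow(Rational(1, 6), 3), Mul(-1, Add(6, Mul(-1, 4), Mul(-1, 0)))), Mul(Mul(-5, 6), 6))) = Add(-136, Mul(Add(Rational(1, 216), Mul(-1, Add(6, -4, 0))), Mul(-30, 6))) = Add(-136, Mul(Add(Rational(1, 216), Mul(-1, 2)), -180)) = Add(-136, Mul(Add(Rational(1, 216), -2), -180)) = Add(-136, Mul(Rational(-431, 216), -180)) = Add(-136, Rational(2155, 6)) = Rational(1339, 6)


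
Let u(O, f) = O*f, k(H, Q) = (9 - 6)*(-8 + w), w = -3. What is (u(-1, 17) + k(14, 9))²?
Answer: 2500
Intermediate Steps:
k(H, Q) = -33 (k(H, Q) = (9 - 6)*(-8 - 3) = 3*(-11) = -33)
(u(-1, 17) + k(14, 9))² = (-1*17 - 33)² = (-17 - 33)² = (-50)² = 2500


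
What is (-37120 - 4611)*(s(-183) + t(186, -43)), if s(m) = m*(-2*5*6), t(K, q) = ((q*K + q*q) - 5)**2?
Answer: -1580882786776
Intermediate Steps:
t(K, q) = (-5 + q**2 + K*q)**2 (t(K, q) = ((K*q + q**2) - 5)**2 = ((q**2 + K*q) - 5)**2 = (-5 + q**2 + K*q)**2)
s(m) = -60*m (s(m) = m*(-10*6) = m*(-60) = -60*m)
(-37120 - 4611)*(s(-183) + t(186, -43)) = (-37120 - 4611)*(-60*(-183) + (-5 + (-43)**2 + 186*(-43))**2) = -41731*(10980 + (-5 + 1849 - 7998)**2) = -41731*(10980 + (-6154)**2) = -41731*(10980 + 37871716) = -41731*37882696 = -1580882786776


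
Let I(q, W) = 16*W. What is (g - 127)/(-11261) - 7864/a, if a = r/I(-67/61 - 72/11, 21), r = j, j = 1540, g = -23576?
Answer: -1061374383/619355 ≈ -1713.7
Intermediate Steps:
r = 1540
a = 55/12 (a = 1540/((16*21)) = 1540/336 = 1540*(1/336) = 55/12 ≈ 4.5833)
(g - 127)/(-11261) - 7864/a = (-23576 - 127)/(-11261) - 7864/55/12 = -23703*(-1/11261) - 7864*12/55 = 23703/11261 - 94368/55 = -1061374383/619355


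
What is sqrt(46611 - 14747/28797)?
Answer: 2*sqrt(9663137302335)/28797 ≈ 215.89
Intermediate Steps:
sqrt(46611 - 14747/28797) = sqrt(1342242220/28797) = 2*sqrt(9663137302335)/28797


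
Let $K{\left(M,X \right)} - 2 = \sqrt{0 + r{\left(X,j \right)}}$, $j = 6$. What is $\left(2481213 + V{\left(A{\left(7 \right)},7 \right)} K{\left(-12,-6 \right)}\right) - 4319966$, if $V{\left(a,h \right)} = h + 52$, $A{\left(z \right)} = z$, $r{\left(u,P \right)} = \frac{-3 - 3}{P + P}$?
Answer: $-1838635 + \frac{59 i \sqrt{2}}{2} \approx -1.8386 \cdot 10^{6} + 41.719 i$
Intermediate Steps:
$r{\left(u,P \right)} = - \frac{3}{P}$ ($r{\left(u,P \right)} = - \frac{6}{2 P} = - 6 \frac{1}{2 P} = - \frac{3}{P}$)
$K{\left(M,X \right)} = 2 + \frac{i \sqrt{2}}{2}$ ($K{\left(M,X \right)} = 2 + \sqrt{0 - \frac{3}{6}} = 2 + \sqrt{0 - \frac{1}{2}} = 2 + \sqrt{- \frac{1}{2}} = 2 + \frac{i \sqrt{2}}{2}$)
$V{\left(a,h \right)} = 52 + h$
$\left(2481213 + V{\left(A{\left(7 \right)},7 \right)} K{\left(-12,-6 \right)}\right) - 4319966 = \left(2481213 + \left(52 + 7\right) \left(2 + \frac{i \sqrt{2}}{2}\right)\right) - 4319966 = \left(2481213 + 59 \left(2 + \frac{i \sqrt{2}}{2}\right)\right) - 4319966 = \left(2481213 + \left(118 + \frac{59 i \sqrt{2}}{2}\right)\right) - 4319966 = \left(2481331 + \frac{59 i \sqrt{2}}{2}\right) - 4319966 = -1838635 + \frac{59 i \sqrt{2}}{2}$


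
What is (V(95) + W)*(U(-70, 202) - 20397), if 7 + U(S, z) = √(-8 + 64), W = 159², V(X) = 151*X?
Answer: -808528904 + 79252*√14 ≈ -8.0823e+8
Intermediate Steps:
W = 25281
U(S, z) = -7 + 2*√14 (U(S, z) = -7 + √(-8 + 64) = -7 + √56 = -7 + 2*√14)
(V(95) + W)*(U(-70, 202) - 20397) = (151*95 + 25281)*((-7 + 2*√14) - 20397) = (14345 + 25281)*(-20404 + 2*√14) = 39626*(-20404 + 2*√14) = -808528904 + 79252*√14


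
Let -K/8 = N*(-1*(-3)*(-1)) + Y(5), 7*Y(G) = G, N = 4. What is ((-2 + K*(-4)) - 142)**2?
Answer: 12503296/49 ≈ 2.5517e+5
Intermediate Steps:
Y(G) = G/7
K = 632/7 (K = -8*(4*(-1*(-3)*(-1)) + (1/7)*5) = -8*(4*(3*(-1)) + 5/7) = -8*(4*(-3) + 5/7) = -8*(-12 + 5/7) = -8*(-79/7) = 632/7 ≈ 90.286)
((-2 + K*(-4)) - 142)**2 = ((-2 + (632/7)*(-4)) - 142)**2 = ((-2 - 2528/7) - 142)**2 = (-2542/7 - 142)**2 = (-3536/7)**2 = 12503296/49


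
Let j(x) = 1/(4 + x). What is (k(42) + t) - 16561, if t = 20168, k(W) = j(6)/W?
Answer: 1514941/420 ≈ 3607.0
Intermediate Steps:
k(W) = 1/(10*W) (k(W) = 1/((4 + 6)*W) = 1/(10*W))
(k(42) + t) - 16561 = ((1/10)/42 + 20168) - 16561 = ((1/10)*(1/42) + 20168) - 16561 = (1/420 + 20168) - 16561 = 8470561/420 - 16561 = 1514941/420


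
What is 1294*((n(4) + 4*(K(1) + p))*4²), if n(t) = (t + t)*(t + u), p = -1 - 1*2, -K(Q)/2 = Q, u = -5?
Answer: -579712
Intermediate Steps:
K(Q) = -2*Q
p = -3 (p = -1 - 2 = -3)
n(t) = 2*t*(-5 + t) (n(t) = (t + t)*(t - 5) = (2*t)*(-5 + t) = 2*t*(-5 + t))
1294*((n(4) + 4*(K(1) + p))*4²) = 1294*((2*4*(-5 + 4) + 4*(-2*1 - 3))*4²) = 1294*((2*4*(-1) + 4*(-2 - 3))*16) = 1294*((-8 + 4*(-5))*16) = 1294*((-8 - 20)*16) = 1294*(-28*16) = 1294*(-448) = -579712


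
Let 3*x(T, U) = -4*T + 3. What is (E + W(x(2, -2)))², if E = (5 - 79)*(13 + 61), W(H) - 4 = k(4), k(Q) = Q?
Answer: 29899024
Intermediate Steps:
x(T, U) = 1 - 4*T/3 (x(T, U) = (-4*T + 3)/3 = (3 - 4*T)/3 = 1 - 4*T/3)
W(H) = 8 (W(H) = 4 + 4 = 8)
E = -5476 (E = -74*74 = -5476)
(E + W(x(2, -2)))² = (-5476 + 8)² = (-5468)² = 29899024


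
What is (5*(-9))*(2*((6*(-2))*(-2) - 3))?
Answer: -1890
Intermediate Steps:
(5*(-9))*(2*((6*(-2))*(-2) - 3)) = -90*(-12*(-2) - 3) = -90*(24 - 3) = -90*21 = -45*42 = -1890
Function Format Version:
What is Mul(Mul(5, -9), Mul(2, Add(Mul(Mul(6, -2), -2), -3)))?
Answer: -1890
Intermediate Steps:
Mul(Mul(5, -9), Mul(2, Add(Mul(Mul(6, -2), -2), -3))) = Mul(-45, Mul(2, Add(Mul(-12, -2), -3))) = Mul(-45, Mul(2, Add(24, -3))) = Mul(-45, Mul(2, 21)) = Mul(-45, 42) = -1890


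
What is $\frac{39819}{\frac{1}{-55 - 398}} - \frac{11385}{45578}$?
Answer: $- \frac{822136294431}{45578} \approx -1.8038 \cdot 10^{7}$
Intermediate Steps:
$\frac{39819}{\frac{1}{-55 - 398}} - \frac{11385}{45578} = \frac{39819}{\frac{1}{-453}} - \frac{11385}{45578} = \frac{39819}{- \frac{1}{453}} - \frac{11385}{45578} = 39819 \left(-453\right) - \frac{11385}{45578} = -18038007 - \frac{11385}{45578} = - \frac{822136294431}{45578}$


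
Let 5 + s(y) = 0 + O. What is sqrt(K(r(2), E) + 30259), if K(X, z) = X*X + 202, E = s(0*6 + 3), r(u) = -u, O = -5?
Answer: 3*sqrt(3385) ≈ 174.54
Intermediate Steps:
s(y) = -10 (s(y) = -5 + (0 - 5) = -5 - 5 = -10)
E = -10
K(X, z) = 202 + X**2 (K(X, z) = X**2 + 202 = 202 + X**2)
sqrt(K(r(2), E) + 30259) = sqrt((202 + (-1*2)**2) + 30259) = sqrt((202 + (-2)**2) + 30259) = sqrt((202 + 4) + 30259) = sqrt(206 + 30259) = sqrt(30465) = 3*sqrt(3385)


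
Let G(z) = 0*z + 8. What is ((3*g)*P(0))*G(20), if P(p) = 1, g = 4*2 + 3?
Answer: 264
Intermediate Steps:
g = 11 (g = 8 + 3 = 11)
G(z) = 8 (G(z) = 0 + 8 = 8)
((3*g)*P(0))*G(20) = ((3*11)*1)*8 = (33*1)*8 = 33*8 = 264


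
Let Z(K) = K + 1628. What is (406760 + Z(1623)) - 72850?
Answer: 337161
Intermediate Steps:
Z(K) = 1628 + K
(406760 + Z(1623)) - 72850 = (406760 + (1628 + 1623)) - 72850 = (406760 + 3251) - 72850 = 410011 - 72850 = 337161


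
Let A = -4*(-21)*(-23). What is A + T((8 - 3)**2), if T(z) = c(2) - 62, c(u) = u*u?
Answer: -1990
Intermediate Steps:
c(u) = u**2
T(z) = -58 (T(z) = 2**2 - 62 = 4 - 62 = -58)
A = -1932 (A = 84*(-23) = -1932)
A + T((8 - 3)**2) = -1932 - 58 = -1990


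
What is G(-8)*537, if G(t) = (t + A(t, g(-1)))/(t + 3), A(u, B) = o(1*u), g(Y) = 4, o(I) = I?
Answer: 8592/5 ≈ 1718.4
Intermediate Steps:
A(u, B) = u (A(u, B) = 1*u = u)
G(t) = 2*t/(3 + t) (G(t) = (t + t)/(t + 3) = (2*t)/(3 + t) = 2*t/(3 + t))
G(-8)*537 = (2*(-8)/(3 - 8))*537 = (2*(-8)/(-5))*537 = (2*(-8)*(-⅕))*537 = (16/5)*537 = 8592/5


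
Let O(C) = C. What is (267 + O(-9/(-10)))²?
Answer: 7177041/100 ≈ 71770.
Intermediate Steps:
(267 + O(-9/(-10)))² = (267 - 9/(-10))² = (267 - 9*(-⅒))² = (267 + 9/10)² = (2679/10)² = 7177041/100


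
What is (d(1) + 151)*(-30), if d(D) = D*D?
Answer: -4560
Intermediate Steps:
d(D) = D²
(d(1) + 151)*(-30) = (1² + 151)*(-30) = (1 + 151)*(-30) = 152*(-30) = -4560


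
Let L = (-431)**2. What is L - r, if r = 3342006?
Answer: -3156245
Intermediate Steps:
L = 185761
L - r = 185761 - 1*3342006 = 185761 - 3342006 = -3156245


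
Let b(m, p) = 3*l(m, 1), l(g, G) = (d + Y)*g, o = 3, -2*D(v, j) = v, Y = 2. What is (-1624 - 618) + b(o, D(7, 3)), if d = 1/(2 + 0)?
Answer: -4439/2 ≈ -2219.5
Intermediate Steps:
D(v, j) = -v/2
d = ½ (d = 1/2 = (½)*1 = ½ ≈ 0.50000)
l(g, G) = 5*g/2 (l(g, G) = (½ + 2)*g = 5*g/2)
b(m, p) = 15*m/2 (b(m, p) = 3*(5*m/2) = 15*m/2)
(-1624 - 618) + b(o, D(7, 3)) = (-1624 - 618) + (15/2)*3 = -2242 + 45/2 = -4439/2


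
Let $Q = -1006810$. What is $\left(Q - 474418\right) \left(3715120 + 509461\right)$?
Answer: $-6257567665468$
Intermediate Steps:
$\left(Q - 474418\right) \left(3715120 + 509461\right) = \left(-1006810 - 474418\right) \left(3715120 + 509461\right) = \left(-1481228\right) 4224581 = -6257567665468$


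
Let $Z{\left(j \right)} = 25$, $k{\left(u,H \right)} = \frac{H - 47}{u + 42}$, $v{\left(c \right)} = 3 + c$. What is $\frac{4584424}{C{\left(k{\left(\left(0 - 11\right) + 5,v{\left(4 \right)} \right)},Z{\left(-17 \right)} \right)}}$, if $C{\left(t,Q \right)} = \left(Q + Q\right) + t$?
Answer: $\frac{5157477}{55} \approx 93772.0$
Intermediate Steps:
$k{\left(u,H \right)} = \frac{-47 + H}{42 + u}$
$C{\left(t,Q \right)} = t + 2 Q$ ($C{\left(t,Q \right)} = 2 Q + t = t + 2 Q$)
$\frac{4584424}{C{\left(k{\left(\left(0 - 11\right) + 5,v{\left(4 \right)} \right)},Z{\left(-17 \right)} \right)}} = \frac{4584424}{\frac{-47 + \left(3 + 4\right)}{42 + \left(\left(0 - 11\right) + 5\right)} + 2 \cdot 25} = \frac{4584424}{\frac{-47 + 7}{42 + \left(-11 + 5\right)} + 50} = \frac{4584424}{\frac{1}{42 - 6} \left(-40\right) + 50} = \frac{4584424}{\frac{1}{36} \left(-40\right) + 50} = \frac{4584424}{- \frac{10}{9} + 50} = \frac{4584424}{\frac{440}{9}} = 4584424 \cdot \frac{9}{440} = \frac{5157477}{55}$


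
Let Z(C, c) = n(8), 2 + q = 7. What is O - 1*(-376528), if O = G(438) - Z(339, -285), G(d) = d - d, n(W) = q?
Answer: 376523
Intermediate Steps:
q = 5 (q = -2 + 7 = 5)
n(W) = 5
Z(C, c) = 5
G(d) = 0
O = -5 (O = 0 - 1*5 = 0 - 5 = -5)
O - 1*(-376528) = -5 - 1*(-376528) = -5 + 376528 = 376523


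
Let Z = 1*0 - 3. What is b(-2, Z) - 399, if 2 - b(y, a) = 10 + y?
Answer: -405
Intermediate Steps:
Z = -3 (Z = 0 - 3 = -3)
b(y, a) = -8 - y (b(y, a) = 2 - (10 + y) = 2 + (-10 - y) = -8 - y)
b(-2, Z) - 399 = (-8 - 1*(-2)) - 399 = (-8 + 2) - 399 = -6 - 399 = -405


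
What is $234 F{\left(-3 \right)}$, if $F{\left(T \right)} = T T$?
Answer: $2106$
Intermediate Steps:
$F{\left(T \right)} = T^{2}$
$234 F{\left(-3 \right)} = 234 \left(-3\right)^{2} = 234 \cdot 9 = 2106$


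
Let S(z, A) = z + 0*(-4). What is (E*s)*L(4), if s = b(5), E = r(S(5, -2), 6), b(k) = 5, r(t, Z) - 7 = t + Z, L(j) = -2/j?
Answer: -45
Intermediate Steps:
S(z, A) = z (S(z, A) = z + 0 = z)
r(t, Z) = 7 + Z + t (r(t, Z) = 7 + (t + Z) = 7 + (Z + t) = 7 + Z + t)
E = 18 (E = 7 + 6 + 5 = 18)
s = 5
(E*s)*L(4) = (18*5)*(-2/4) = 90*(-2*¼) = 90*(-½) = -45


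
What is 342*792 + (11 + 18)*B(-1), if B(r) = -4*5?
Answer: 270284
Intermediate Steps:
B(r) = -20
342*792 + (11 + 18)*B(-1) = 342*792 + (11 + 18)*(-20) = 270864 + 29*(-20) = 270864 - 580 = 270284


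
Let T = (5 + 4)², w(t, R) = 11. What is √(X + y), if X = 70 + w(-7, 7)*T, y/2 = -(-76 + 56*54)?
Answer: I*√4935 ≈ 70.25*I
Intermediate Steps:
T = 81 (T = 9² = 81)
y = -5896 (y = 2*(-(-76 + 56*54)) = 2*(-(-76 + 3024)) = 2*(-1*2948) = 2*(-2948) = -5896)
X = 961 (X = 70 + 11*81 = 70 + 891 = 961)
√(X + y) = √(961 - 5896) = √(-4935) = I*√4935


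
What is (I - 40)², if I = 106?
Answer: 4356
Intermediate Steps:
(I - 40)² = (106 - 40)² = 66² = 4356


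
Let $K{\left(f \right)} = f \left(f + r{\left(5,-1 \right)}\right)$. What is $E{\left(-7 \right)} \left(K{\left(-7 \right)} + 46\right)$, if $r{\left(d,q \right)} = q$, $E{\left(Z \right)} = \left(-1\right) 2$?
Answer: $-204$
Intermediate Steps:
$E{\left(Z \right)} = -2$
$K{\left(f \right)} = f \left(-1 + f\right)$ ($K{\left(f \right)} = f \left(f - 1\right) = f \left(-1 + f\right)$)
$E{\left(-7 \right)} \left(K{\left(-7 \right)} + 46\right) = - 2 \left(- 7 \left(-1 - 7\right) + 46\right) = - 2 \left(\left(-7\right) \left(-8\right) + 46\right) = - 2 \left(56 + 46\right) = \left(-2\right) 102 = -204$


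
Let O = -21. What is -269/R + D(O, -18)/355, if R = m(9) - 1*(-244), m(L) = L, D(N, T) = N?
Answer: -100808/89815 ≈ -1.1224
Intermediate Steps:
R = 253 (R = 9 - 1*(-244) = 9 + 244 = 253)
-269/R + D(O, -18)/355 = -269/253 - 21/355 = -100808/89815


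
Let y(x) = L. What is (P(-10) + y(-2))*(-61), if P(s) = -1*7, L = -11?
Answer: 1098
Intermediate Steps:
P(s) = -7
y(x) = -11
(P(-10) + y(-2))*(-61) = (-7 - 11)*(-61) = -18*(-61) = 1098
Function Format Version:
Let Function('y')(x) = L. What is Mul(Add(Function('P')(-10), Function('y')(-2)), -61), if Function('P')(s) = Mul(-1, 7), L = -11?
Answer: 1098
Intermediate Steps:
Function('P')(s) = -7
Function('y')(x) = -11
Mul(Add(Function('P')(-10), Function('y')(-2)), -61) = Mul(Add(-7, -11), -61) = Mul(-18, -61) = 1098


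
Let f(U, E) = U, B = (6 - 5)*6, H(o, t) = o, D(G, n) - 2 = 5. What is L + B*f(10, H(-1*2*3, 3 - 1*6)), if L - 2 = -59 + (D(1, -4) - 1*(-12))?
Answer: 22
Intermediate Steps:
D(G, n) = 7 (D(G, n) = 2 + 5 = 7)
B = 6 (B = 1*6 = 6)
L = -38 (L = 2 + (-59 + (7 - 1*(-12))) = 2 + (-59 + (7 + 12)) = 2 + (-59 + 19) = 2 - 40 = -38)
L + B*f(10, H(-1*2*3, 3 - 1*6)) = -38 + 6*10 = -38 + 60 = 22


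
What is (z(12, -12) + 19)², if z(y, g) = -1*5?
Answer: 196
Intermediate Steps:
z(y, g) = -5
(z(12, -12) + 19)² = (-5 + 19)² = 14² = 196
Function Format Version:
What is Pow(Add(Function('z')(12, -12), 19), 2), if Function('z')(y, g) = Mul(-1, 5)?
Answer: 196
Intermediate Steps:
Function('z')(y, g) = -5
Pow(Add(Function('z')(12, -12), 19), 2) = Pow(Add(-5, 19), 2) = Pow(14, 2) = 196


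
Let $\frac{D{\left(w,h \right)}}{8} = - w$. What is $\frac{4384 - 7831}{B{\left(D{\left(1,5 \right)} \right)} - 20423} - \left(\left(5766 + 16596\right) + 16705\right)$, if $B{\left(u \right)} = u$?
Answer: $- \frac{798174430}{20431} \approx -39067.0$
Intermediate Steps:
$D{\left(w,h \right)} = - 8 w$ ($D{\left(w,h \right)} = 8 \left(- w\right) = - 8 w$)
$\frac{4384 - 7831}{B{\left(D{\left(1,5 \right)} \right)} - 20423} - \left(\left(5766 + 16596\right) + 16705\right) = \frac{4384 - 7831}{\left(-8\right) 1 - 20423} - \left(\left(5766 + 16596\right) + 16705\right) = - \frac{3447}{-8 - 20423} - \left(22362 + 16705\right) = - \frac{3447}{-20431} - 39067 = \left(-3447\right) \left(- \frac{1}{20431}\right) - 39067 = \frac{3447}{20431} - 39067 = - \frac{798174430}{20431}$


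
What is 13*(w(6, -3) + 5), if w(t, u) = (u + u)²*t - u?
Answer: 2912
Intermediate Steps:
w(t, u) = -u + 4*t*u² (w(t, u) = (2*u)²*t - u = (4*u²)*t - u = 4*t*u² - u = -u + 4*t*u²)
13*(w(6, -3) + 5) = 13*(-3*(-1 + 4*6*(-3)) + 5) = 13*(-3*(-1 - 72) + 5) = 13*(-3*(-73) + 5) = 13*(219 + 5) = 13*224 = 2912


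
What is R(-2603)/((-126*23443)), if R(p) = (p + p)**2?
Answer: -13551218/1476909 ≈ -9.1754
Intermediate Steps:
R(p) = 4*p**2 (R(p) = (2*p)**2 = 4*p**2)
R(-2603)/((-126*23443)) = (4*(-2603)**2)/((-126*23443)) = (4*6775609)/(-2953818) = 27102436*(-1/2953818) = -13551218/1476909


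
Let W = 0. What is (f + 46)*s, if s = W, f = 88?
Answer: 0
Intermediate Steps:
s = 0
(f + 46)*s = (88 + 46)*0 = 134*0 = 0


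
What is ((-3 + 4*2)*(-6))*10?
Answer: -300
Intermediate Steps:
((-3 + 4*2)*(-6))*10 = ((-3 + 8)*(-6))*10 = (5*(-6))*10 = -30*10 = -300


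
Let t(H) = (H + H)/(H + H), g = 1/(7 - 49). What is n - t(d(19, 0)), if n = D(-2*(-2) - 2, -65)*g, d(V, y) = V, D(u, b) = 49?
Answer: -13/6 ≈ -2.1667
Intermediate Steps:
g = -1/42 (g = 1/(-42) = -1/42 ≈ -0.023810)
t(H) = 1 (t(H) = (2*H)/((2*H)) = (2*H)*(1/(2*H)) = 1)
n = -7/6 (n = 49*(-1/42) = -7/6 ≈ -1.1667)
n - t(d(19, 0)) = -7/6 - 1*1 = -7/6 - 1 = -13/6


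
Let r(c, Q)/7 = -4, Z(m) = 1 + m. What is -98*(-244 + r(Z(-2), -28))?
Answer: 26656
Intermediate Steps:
r(c, Q) = -28 (r(c, Q) = 7*(-4) = -28)
-98*(-244 + r(Z(-2), -28)) = -98*(-244 - 28) = -98*(-272) = 26656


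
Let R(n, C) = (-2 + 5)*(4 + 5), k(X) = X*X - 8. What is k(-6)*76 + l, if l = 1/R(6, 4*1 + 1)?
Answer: 57457/27 ≈ 2128.0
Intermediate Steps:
k(X) = -8 + X² (k(X) = X² - 8 = -8 + X²)
R(n, C) = 27 (R(n, C) = 3*9 = 27)
l = 1/27 ≈ 0.037037
k(-6)*76 + l = (-8 + (-6)²)*76 + 1/27 = (-8 + 36)*76 + 1/27 = 28*76 + 1/27 = 2128 + 1/27 = 57457/27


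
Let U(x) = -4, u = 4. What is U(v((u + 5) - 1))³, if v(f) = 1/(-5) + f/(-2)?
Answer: -64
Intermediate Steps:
v(f) = -⅕ - f/2 (v(f) = 1*(-⅕) + f*(-½) = -⅕ - f/2)
U(v((u + 5) - 1))³ = (-4)³ = -64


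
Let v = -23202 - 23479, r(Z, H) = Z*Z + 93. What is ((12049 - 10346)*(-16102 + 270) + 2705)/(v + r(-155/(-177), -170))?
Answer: 844604494839/1459531427 ≈ 578.68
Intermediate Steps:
r(Z, H) = 93 + Z**2 (r(Z, H) = Z**2 + 93 = 93 + Z**2)
v = -46681
((12049 - 10346)*(-16102 + 270) + 2705)/(v + r(-155/(-177), -170)) = ((12049 - 10346)*(-16102 + 270) + 2705)/(-46681 + (93 + (-155/(-177))**2)) = (1703*(-15832) + 2705)/(-46681 + (93 + (-155*(-1/177))**2)) = (-26961896 + 2705)/(-46681 + (93 + (155/177)**2)) = -26959191/(-46681 + (93 + 24025/31329)) = -26959191/(-46681 + 2937622/31329) = -26959191/(-1459531427/31329) = -26959191*(-31329/1459531427) = 844604494839/1459531427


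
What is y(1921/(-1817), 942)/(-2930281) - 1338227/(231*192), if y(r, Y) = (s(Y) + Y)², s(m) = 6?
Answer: -360112770145/11814892992 ≈ -30.480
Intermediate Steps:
y(r, Y) = (6 + Y)²
y(1921/(-1817), 942)/(-2930281) - 1338227/(231*192) = (6 + 942)²/(-2930281) - 1338227/(231*192) = 948²*(-1/2930281) - 1338227/44352 = 898704*(-1/2930281) - 1338227*1/44352 = -898704/2930281 - 121657/4032 = -360112770145/11814892992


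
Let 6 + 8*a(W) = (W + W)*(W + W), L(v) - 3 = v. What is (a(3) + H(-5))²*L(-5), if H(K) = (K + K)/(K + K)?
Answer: -361/8 ≈ -45.125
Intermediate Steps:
H(K) = 1 (H(K) = (2*K)/((2*K)) = (2*K)*(1/(2*K)) = 1)
L(v) = 3 + v
a(W) = -¾ + W²/2 (a(W) = -¾ + ((W + W)*(W + W))/8 = -¾ + ((2*W)*(2*W))/8 = -¾ + (4*W²)/8 = -¾ + W²/2)
(a(3) + H(-5))²*L(-5) = ((-¾ + (½)*3²) + 1)²*(3 - 5) = ((-¾ + (½)*9) + 1)²*(-2) = ((-¾ + 9/2) + 1)²*(-2) = (15/4 + 1)²*(-2) = (19/4)²*(-2) = (361/16)*(-2) = -361/8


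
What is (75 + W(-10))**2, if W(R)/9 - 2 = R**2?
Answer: 986049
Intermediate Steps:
W(R) = 18 + 9*R**2
(75 + W(-10))**2 = (75 + (18 + 9*(-10)**2))**2 = (75 + (18 + 9*100))**2 = (75 + (18 + 900))**2 = (75 + 918)**2 = 993**2 = 986049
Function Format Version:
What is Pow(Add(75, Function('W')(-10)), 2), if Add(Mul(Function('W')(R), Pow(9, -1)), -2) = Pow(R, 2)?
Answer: 986049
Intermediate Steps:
Function('W')(R) = Add(18, Mul(9, Pow(R, 2)))
Pow(Add(75, Function('W')(-10)), 2) = Pow(Add(75, Add(18, Mul(9, Pow(-10, 2)))), 2) = Pow(Add(75, Add(18, Mul(9, 100))), 2) = Pow(Add(75, Add(18, 900)), 2) = Pow(Add(75, 918), 2) = Pow(993, 2) = 986049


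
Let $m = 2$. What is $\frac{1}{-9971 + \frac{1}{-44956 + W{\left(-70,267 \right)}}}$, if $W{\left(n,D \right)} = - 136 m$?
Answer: $- \frac{45228}{450968389} \approx -0.00010029$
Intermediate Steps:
$W{\left(n,D \right)} = -272$ ($W{\left(n,D \right)} = \left(-136\right) 2 = -272$)
$\frac{1}{-9971 + \frac{1}{-44956 + W{\left(-70,267 \right)}}} = \frac{1}{-9971 + \frac{1}{-44956 - 272}} = \frac{1}{-9971 + \frac{1}{-45228}} = \frac{1}{-9971 - \frac{1}{45228}} = \frac{1}{- \frac{450968389}{45228}} = - \frac{45228}{450968389}$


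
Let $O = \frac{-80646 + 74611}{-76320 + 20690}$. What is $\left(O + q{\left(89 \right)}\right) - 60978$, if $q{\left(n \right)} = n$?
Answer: $- \frac{677449807}{11126} \approx -60889.0$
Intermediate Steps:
$O = \frac{1207}{11126}$ ($O = - \frac{6035}{-55630} = \left(-6035\right) \left(- \frac{1}{55630}\right) = \frac{1207}{11126} \approx 0.10848$)
$\left(O + q{\left(89 \right)}\right) - 60978 = \left(\frac{1207}{11126} + 89\right) - 60978 = \frac{991421}{11126} - 60978 = - \frac{677449807}{11126}$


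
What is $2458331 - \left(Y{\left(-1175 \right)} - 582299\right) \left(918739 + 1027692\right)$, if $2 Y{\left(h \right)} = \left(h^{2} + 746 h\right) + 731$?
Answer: $642122259507$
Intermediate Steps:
$Y{\left(h \right)} = \frac{731}{2} + \frac{h^{2}}{2} + 373 h$ ($Y{\left(h \right)} = \frac{\left(h^{2} + 746 h\right) + 731}{2} = \frac{731 + h^{2} + 746 h}{2} = \frac{731}{2} + \frac{h^{2}}{2} + 373 h$)
$2458331 - \left(Y{\left(-1175 \right)} - 582299\right) \left(918739 + 1027692\right) = 2458331 - \left(\left(\frac{731}{2} + \frac{\left(-1175\right)^{2}}{2} + 373 \left(-1175\right)\right) - 582299\right) \left(918739 + 1027692\right) = 2458331 - \left(\left(\frac{731}{2} + \frac{1}{2} \cdot 1380625 - 438275\right) - 582299\right) 1946431 = 2458331 - \left(\left(\frac{731}{2} + \frac{1380625}{2} - 438275\right) - 582299\right) 1946431 = 2458331 - \left(252403 - 582299\right) 1946431 = 2458331 - \left(-329896\right) 1946431 = 2458331 - -642119801176 = 2458331 + 642119801176 = 642122259507$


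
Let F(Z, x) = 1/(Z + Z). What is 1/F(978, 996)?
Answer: 1956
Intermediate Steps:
F(Z, x) = 1/(2*Z)
1/F(978, 996) = 1/((½)/978) = 1/((½)*(1/978)) = 1/(1/1956) = 1956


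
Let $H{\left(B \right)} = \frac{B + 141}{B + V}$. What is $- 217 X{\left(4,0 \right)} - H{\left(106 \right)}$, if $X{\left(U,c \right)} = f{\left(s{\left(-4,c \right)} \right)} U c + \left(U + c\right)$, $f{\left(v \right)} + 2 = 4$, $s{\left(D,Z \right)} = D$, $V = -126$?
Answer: $- \frac{17113}{20} \approx -855.65$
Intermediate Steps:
$f{\left(v \right)} = 2$ ($f{\left(v \right)} = -2 + 4 = 2$)
$H{\left(B \right)} = \frac{141 + B}{-126 + B}$ ($H{\left(B \right)} = \frac{B + 141}{B - 126} = \frac{141 + B}{-126 + B}$)
$X{\left(U,c \right)} = U + c + 2 U c$ ($X{\left(U,c \right)} = 2 U c + \left(U + c\right) = U + c + 2 U c$)
$- 217 X{\left(4,0 \right)} - H{\left(106 \right)} = - 217 \left(4 + 0 + 2 \cdot 4 \cdot 0\right) - \frac{141 + 106}{-126 + 106} = - 217 \left(4 + 0 + 0\right) - \frac{1}{-20} \cdot 247 = \left(-217\right) 4 - \left(- \frac{1}{20}\right) 247 = -868 - - \frac{247}{20} = -868 + \frac{247}{20} = - \frac{17113}{20}$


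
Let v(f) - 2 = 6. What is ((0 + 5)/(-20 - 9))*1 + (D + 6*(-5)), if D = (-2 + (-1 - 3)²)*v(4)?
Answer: 2373/29 ≈ 81.828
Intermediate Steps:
v(f) = 8 (v(f) = 2 + 6 = 8)
D = 112 (D = (-2 + (-1 - 3)²)*8 = (-2 + (-4)²)*8 = (-2 + 16)*8 = 14*8 = 112)
((0 + 5)/(-20 - 9))*1 + (D + 6*(-5)) = ((0 + 5)/(-20 - 9))*1 + (112 + 6*(-5)) = (5/(-29))*1 + (112 - 30) = (5*(-1/29))*1 + 82 = -5/29*1 + 82 = -5/29 + 82 = 2373/29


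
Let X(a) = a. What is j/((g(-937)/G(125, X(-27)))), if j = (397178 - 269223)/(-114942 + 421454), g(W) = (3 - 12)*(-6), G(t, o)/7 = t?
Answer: 111960625/16551648 ≈ 6.7643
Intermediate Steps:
G(t, o) = 7*t
g(W) = 54 (g(W) = -9*(-6) = 54)
j = 127955/306512 ≈ 0.41746
j/((g(-937)/G(125, X(-27)))) = 127955/(306512*((54/((7*125))))) = 127955/(306512*((54/875))) = 127955/(306512*((54*(1/875)))) = 127955/(306512*(54/875)) = (127955/306512)*(875/54) = 111960625/16551648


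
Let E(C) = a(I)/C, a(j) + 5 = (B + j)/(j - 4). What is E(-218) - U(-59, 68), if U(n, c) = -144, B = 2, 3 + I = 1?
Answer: 31397/218 ≈ 144.02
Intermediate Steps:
I = -2 (I = -3 + 1 = -2)
a(j) = -5 + (2 + j)/(-4 + j) (a(j) = -5 + (2 + j)/(j - 4) = -5 + (2 + j)/(-4 + j))
E(C) = -5/C (E(C) = (2*(11 - 2*(-2))/(-4 - 2))/C = (2*(11 + 4)/(-6))/C = (2*(-⅙)*15)/C = -5/C)
E(-218) - U(-59, 68) = -5/(-218) - 1*(-144) = -5*(-1/218) + 144 = 5/218 + 144 = 31397/218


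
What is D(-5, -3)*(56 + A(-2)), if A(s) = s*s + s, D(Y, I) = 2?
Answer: 116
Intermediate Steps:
A(s) = s + s**2 (A(s) = s**2 + s = s + s**2)
D(-5, -3)*(56 + A(-2)) = 2*(56 - 2*(1 - 2)) = 2*(56 - 2*(-1)) = 2*(56 + 2) = 2*58 = 116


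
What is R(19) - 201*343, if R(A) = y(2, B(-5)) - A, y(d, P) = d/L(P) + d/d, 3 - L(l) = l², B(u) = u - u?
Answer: -206881/3 ≈ -68960.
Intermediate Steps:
B(u) = 0
L(l) = 3 - l²
y(d, P) = 1 + d/(3 - P²) (y(d, P) = d/(3 - P²) + d/d = d/(3 - P²) + 1 = 1 + d/(3 - P²))
R(A) = 5/3 - A (R(A) = (-3 + 0² - 1*2)/(-3 + 0²) - A = (-3 + 0 - 2)/(-3 + 0) - A = -5/(-3) - A = -⅓*(-5) - A = 5/3 - A)
R(19) - 201*343 = (5/3 - 1*19) - 201*343 = (5/3 - 19) - 68943 = -52/3 - 68943 = -206881/3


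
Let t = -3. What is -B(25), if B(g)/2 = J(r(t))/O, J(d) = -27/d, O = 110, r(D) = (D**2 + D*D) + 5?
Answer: 27/1265 ≈ 0.021344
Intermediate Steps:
r(D) = 5 + 2*D**2 (r(D) = (D**2 + D**2) + 5 = 2*D**2 + 5 = 5 + 2*D**2)
B(g) = -27/1265 (B(g) = 2*(-27/(5 + 2*(-3)**2)/110) = 2*(-27/(5 + 2*9)*(1/110)) = 2*(-27/(5 + 18)*(1/110)) = 2*(-27/23*(1/110)) = 2*(-27*1/23*(1/110)) = 2*(-27/23*1/110) = 2*(-27/2530) = -27/1265)
-B(25) = -1*(-27/1265) = 27/1265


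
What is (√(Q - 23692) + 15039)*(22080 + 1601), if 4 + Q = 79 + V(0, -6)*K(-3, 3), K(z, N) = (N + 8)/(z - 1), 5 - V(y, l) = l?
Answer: 356138559 + 23681*I*√94589/2 ≈ 3.5614e+8 + 3.6416e+6*I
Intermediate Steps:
V(y, l) = 5 - l
K(z, N) = (8 + N)/(-1 + z)
Q = 179/4 (Q = -4 + (79 + (5 - 1*(-6))*((8 + 3)/(-1 - 3))) = -4 + (79 + (5 + 6)*(11/(-4))) = -4 + (79 + 11*(-¼*11)) = -4 + (79 + 11*(-11/4)) = -4 + (79 - 121/4) = -4 + 195/4 = 179/4 ≈ 44.750)
(√(Q - 23692) + 15039)*(22080 + 1601) = (√(179/4 - 23692) + 15039)*(22080 + 1601) = (√(-94589/4) + 15039)*23681 = (I*√94589/2 + 15039)*23681 = (15039 + I*√94589/2)*23681 = 356138559 + 23681*I*√94589/2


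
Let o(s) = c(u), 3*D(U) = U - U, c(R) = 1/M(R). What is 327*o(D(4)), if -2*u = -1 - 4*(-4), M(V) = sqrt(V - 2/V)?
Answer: -327*I*sqrt(6510)/217 ≈ -121.58*I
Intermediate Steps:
M(V) = sqrt(V - 2/V)
u = -15/2 (u = -(-1 - 4*(-4))/2 = -(-1 + 16)/2 = -1/2*15 = -15/2 ≈ -7.5000)
c(R) = 1/sqrt(R - 2/R)
D(U) = 0 (D(U) = (U - U)/3 = (1/3)*0 = 0)
o(s) = -I*sqrt(6510)/217 (o(s) = 1/sqrt(-15/2 - 2/(-15/2)) = 1/sqrt(-15/2 - 2*(-2/15)) = 1/sqrt(-15/2 + 4/15) = 1/sqrt(-217/30) = -I*sqrt(6510)/217)
327*o(D(4)) = 327*(-I*sqrt(6510)/217) = -327*I*sqrt(6510)/217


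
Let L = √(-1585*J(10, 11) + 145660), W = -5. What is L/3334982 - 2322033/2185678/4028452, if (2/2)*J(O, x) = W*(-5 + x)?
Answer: -2322033/8804898910456 + 139*√10/3334982 ≈ 0.00013154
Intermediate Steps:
J(O, x) = 25 - 5*x (J(O, x) = -5*(-5 + x) = 25 - 5*x)
L = 139*√10 (L = √(-1585*(25 - 5*11) + 145660) = √(-1585*(25 - 55) + 145660) = √(-1585*(-30) + 145660) = √(47550 + 145660) = √193210 = 139*√10 ≈ 439.56)
L/3334982 - 2322033/2185678/4028452 = (139*√10)/3334982 - 2322033/2185678/4028452 = (139*√10)*(1/3334982) - 2322033*1/2185678*(1/4028452) = 139*√10/3334982 - 2322033/2185678*1/4028452 = 139*√10/3334982 - 2322033/8804898910456 = -2322033/8804898910456 + 139*√10/3334982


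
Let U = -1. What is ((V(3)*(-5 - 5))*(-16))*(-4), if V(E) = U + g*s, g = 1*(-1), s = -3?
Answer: -1280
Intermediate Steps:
g = -1
V(E) = 2 (V(E) = -1 - 1*(-3) = -1 + 3 = 2)
((V(3)*(-5 - 5))*(-16))*(-4) = ((2*(-5 - 5))*(-16))*(-4) = ((2*(-10))*(-16))*(-4) = -20*(-16)*(-4) = 320*(-4) = -1280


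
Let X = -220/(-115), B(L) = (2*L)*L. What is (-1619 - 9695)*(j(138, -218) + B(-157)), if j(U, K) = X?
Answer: -12828921972/23 ≈ -5.5778e+8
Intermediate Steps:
B(L) = 2*L²
X = 44/23 (X = -220*(-1/115) = 44/23 ≈ 1.9130)
j(U, K) = 44/23
(-1619 - 9695)*(j(138, -218) + B(-157)) = (-1619 - 9695)*(44/23 + 2*(-157)²) = -11314*(44/23 + 2*24649) = -11314*(44/23 + 49298) = -11314*1133898/23 = -12828921972/23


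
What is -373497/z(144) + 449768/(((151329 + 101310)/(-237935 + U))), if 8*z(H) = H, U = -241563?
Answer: -441810147215/505278 ≈ -8.7439e+5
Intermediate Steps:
z(H) = H/8
-373497/z(144) + 449768/(((151329 + 101310)/(-237935 + U))) = -373497/((⅛)*144) + 449768/(((151329 + 101310)/(-237935 - 241563))) = -373497/18 + 449768/((252639/(-479498))) = -373497*1/18 + 449768/((252639*(-1/479498))) = -124499/6 + 449768/(-252639/479498) = -124499/6 + 449768*(-479498/252639) = -124499/6 - 215662856464/252639 = -441810147215/505278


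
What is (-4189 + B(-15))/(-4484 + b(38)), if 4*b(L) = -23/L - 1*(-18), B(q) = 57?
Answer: 628064/680907 ≈ 0.92239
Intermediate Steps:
b(L) = 9/2 - 23/(4*L) (b(L) = (-23/L - 1*(-18))/4 = (-23/L + 18)/4 = (18 - 23/L)/4 = 9/2 - 23/(4*L))
(-4189 + B(-15))/(-4484 + b(38)) = (-4189 + 57)/(-4484 + (¼)*(-23 + 18*38)/38) = -4132/(-4484 + (¼)*(1/38)*(-23 + 684)) = -4132/(-4484 + (¼)*(1/38)*661) = -4132/(-4484 + 661/152) = -4132/(-680907/152) = -4132*(-152/680907) = 628064/680907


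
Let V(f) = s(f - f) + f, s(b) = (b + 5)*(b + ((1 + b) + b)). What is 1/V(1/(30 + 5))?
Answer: 35/176 ≈ 0.19886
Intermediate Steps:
s(b) = (1 + 3*b)*(5 + b) (s(b) = (5 + b)*(b + (1 + 2*b)) = (5 + b)*(1 + 3*b) = (1 + 3*b)*(5 + b))
V(f) = 5 + f (V(f) = (5 + 3*(f - f)² + 16*(f - f)) + f = (5 + 3*0² + 16*0) + f = (5 + 3*0 + 0) + f = (5 + 0 + 0) + f = 5 + f)
1/V(1/(30 + 5)) = 1/(5 + 1/(30 + 5)) = 1/(5 + 1/35) = 1/(176/35) = 35/176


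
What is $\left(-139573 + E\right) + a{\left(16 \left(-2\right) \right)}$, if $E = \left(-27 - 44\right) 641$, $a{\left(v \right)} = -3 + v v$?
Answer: $-184063$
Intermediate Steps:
$a{\left(v \right)} = -3 + v^{2}$
$E = -45511$ ($E = \left(-27 - 44\right) 641 = \left(-71\right) 641 = -45511$)
$\left(-139573 + E\right) + a{\left(16 \left(-2\right) \right)} = \left(-139573 - 45511\right) - \left(3 - \left(16 \left(-2\right)\right)^{2}\right) = -185084 - \left(3 - \left(-32\right)^{2}\right) = -185084 + \left(-3 + 1024\right) = -185084 + 1021 = -184063$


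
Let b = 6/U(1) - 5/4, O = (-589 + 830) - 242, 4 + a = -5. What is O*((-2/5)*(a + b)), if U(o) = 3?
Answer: -33/10 ≈ -3.3000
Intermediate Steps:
a = -9 (a = -4 - 5 = -9)
O = -1 (O = 241 - 242 = -1)
b = ¾ (b = 6/3 - 5/4 = 6*(⅓) - 5*¼ = 2 - 5/4 = ¾ ≈ 0.75000)
O*((-2/5)*(a + b)) = -(-2/5)*(-9 + ¾) = -(-2*⅕)*(-33)/4 = -(-2)*(-33)/(5*4) = -1*33/10 = -33/10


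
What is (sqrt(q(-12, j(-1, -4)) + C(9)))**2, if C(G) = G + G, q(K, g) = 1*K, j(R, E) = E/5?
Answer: 6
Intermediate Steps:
j(R, E) = E/5 (j(R, E) = E*(1/5) = E/5)
q(K, g) = K
C(G) = 2*G
(sqrt(q(-12, j(-1, -4)) + C(9)))**2 = (sqrt(-12 + 2*9))**2 = (sqrt(-12 + 18))**2 = (sqrt(6))**2 = 6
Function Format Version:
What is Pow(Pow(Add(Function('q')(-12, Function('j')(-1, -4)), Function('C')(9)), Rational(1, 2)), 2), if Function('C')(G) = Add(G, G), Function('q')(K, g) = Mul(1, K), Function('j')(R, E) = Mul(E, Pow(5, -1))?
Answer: 6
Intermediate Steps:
Function('j')(R, E) = Mul(Rational(1, 5), E) (Function('j')(R, E) = Mul(E, Rational(1, 5)) = Mul(Rational(1, 5), E))
Function('q')(K, g) = K
Function('C')(G) = Mul(2, G)
Pow(Pow(Add(Function('q')(-12, Function('j')(-1, -4)), Function('C')(9)), Rational(1, 2)), 2) = Pow(Pow(Add(-12, Mul(2, 9)), Rational(1, 2)), 2) = Pow(Pow(Add(-12, 18), Rational(1, 2)), 2) = Pow(Pow(6, Rational(1, 2)), 2) = 6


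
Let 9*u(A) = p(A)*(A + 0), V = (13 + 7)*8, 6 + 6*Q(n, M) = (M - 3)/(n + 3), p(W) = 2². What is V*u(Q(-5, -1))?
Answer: -1280/27 ≈ -47.407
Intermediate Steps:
p(W) = 4
Q(n, M) = -1 + (-3 + M)/(6*(3 + n)) (Q(n, M) = -1 + ((M - 3)/(n + 3))/6 = -1 + ((-3 + M)/(3 + n))/6 = -1 + (-3 + M)/(6*(3 + n)))
V = 160 (V = 20*8 = 160)
u(A) = 4*A/9 (u(A) = (4*(A + 0))/9 = (4*A)/9 = 4*A/9)
V*u(Q(-5, -1)) = 160*(4*((-21 - 1 - 6*(-5))/(6*(3 - 5)))/9) = 160*(4*((⅙)*(-21 - 1 + 30)/(-2))/9) = 160*(4*((⅙)*(-½)*8)/9) = 160*((4/9)*(-⅔)) = 160*(-8/27) = -1280/27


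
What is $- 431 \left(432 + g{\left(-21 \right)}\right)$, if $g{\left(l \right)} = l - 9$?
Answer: $-173262$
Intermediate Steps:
$g{\left(l \right)} = -9 + l$ ($g{\left(l \right)} = l - 9 = -9 + l$)
$- 431 \left(432 + g{\left(-21 \right)}\right) = - 431 \left(432 - 30\right) = \left(-431\right) 402 = -173262$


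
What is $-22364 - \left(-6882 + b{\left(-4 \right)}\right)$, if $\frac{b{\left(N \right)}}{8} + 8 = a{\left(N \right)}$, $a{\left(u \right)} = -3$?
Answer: $-15394$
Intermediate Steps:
$b{\left(N \right)} = -88$ ($b{\left(N \right)} = -64 + 8 \left(-3\right) = -64 - 24 = -88$)
$-22364 - \left(-6882 + b{\left(-4 \right)}\right) = -22364 - \left(-6882 - 88\right) = -22364 - -6970 = -22364 + 6970 = -15394$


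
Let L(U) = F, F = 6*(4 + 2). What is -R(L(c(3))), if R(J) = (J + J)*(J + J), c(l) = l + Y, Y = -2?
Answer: -5184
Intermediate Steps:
c(l) = -2 + l (c(l) = l - 2 = -2 + l)
F = 36 (F = 6*6 = 36)
L(U) = 36
R(J) = 4*J² (R(J) = (2*J)*(2*J) = 4*J²)
-R(L(c(3))) = -4*36² = -4*1296 = -1*5184 = -5184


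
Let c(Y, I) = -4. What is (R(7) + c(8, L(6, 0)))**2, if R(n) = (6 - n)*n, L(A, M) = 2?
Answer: 121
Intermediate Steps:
R(n) = n*(6 - n)
(R(7) + c(8, L(6, 0)))**2 = (7*(6 - 1*7) - 4)**2 = (7*(6 - 7) - 4)**2 = (7*(-1) - 4)**2 = (-7 - 4)**2 = (-11)**2 = 121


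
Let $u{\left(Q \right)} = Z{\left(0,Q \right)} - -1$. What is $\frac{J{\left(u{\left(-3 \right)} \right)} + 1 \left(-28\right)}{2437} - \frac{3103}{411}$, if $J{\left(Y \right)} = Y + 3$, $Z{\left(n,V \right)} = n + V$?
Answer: $- \frac{7573108}{1001607} \approx -7.561$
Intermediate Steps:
$Z{\left(n,V \right)} = V + n$
$u{\left(Q \right)} = 1 + Q$ ($u{\left(Q \right)} = \left(Q + 0\right) - -1 = Q + 1 = 1 + Q$)
$J{\left(Y \right)} = 3 + Y$
$\frac{J{\left(u{\left(-3 \right)} \right)} + 1 \left(-28\right)}{2437} - \frac{3103}{411} = \frac{\left(3 + \left(1 - 3\right)\right) + 1 \left(-28\right)}{2437} - \frac{3103}{411} = \left(\left(3 - 2\right) - 28\right) \frac{1}{2437} - \frac{3103}{411} = \left(1 - 28\right) \frac{1}{2437} - \frac{3103}{411} = \left(-27\right) \frac{1}{2437} - \frac{3103}{411} = - \frac{27}{2437} - \frac{3103}{411} = - \frac{7573108}{1001607}$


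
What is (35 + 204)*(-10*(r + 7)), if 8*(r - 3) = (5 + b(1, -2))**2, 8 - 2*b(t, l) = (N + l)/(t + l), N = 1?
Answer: -727755/16 ≈ -45485.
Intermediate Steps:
b(t, l) = 4 - (1 + l)/(2*(l + t)) (b(t, l) = 4 - (1 + l)/(2*(t + l)) = 4 - (1 + l)/(2*(l + t)))
r = 385/32 (r = 3 + (5 + (-1 + 7*(-2) + 8*1)/(2*(-2 + 1)))**2/8 = 3 + (5 + (1/2)*(-1 - 14 + 8)/(-1))**2/8 = 3 + (5 + (1/2)*(-1)*(-7))**2/8 = 3 + (5 + 7/2)**2/8 = 3 + (17/2)**2/8 = 3 + (1/8)*(289/4) = 3 + 289/32 = 385/32 ≈ 12.031)
(35 + 204)*(-10*(r + 7)) = (35 + 204)*(-10*(385/32 + 7)) = 239*(-10*609/32) = 239*(-3045/16) = -727755/16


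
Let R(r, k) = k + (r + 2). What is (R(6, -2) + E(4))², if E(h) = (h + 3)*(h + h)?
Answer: 3844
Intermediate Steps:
R(r, k) = 2 + k + r (R(r, k) = k + (2 + r) = 2 + k + r)
E(h) = 2*h*(3 + h) (E(h) = (3 + h)*(2*h) = 2*h*(3 + h))
(R(6, -2) + E(4))² = ((2 - 2 + 6) + 2*4*(3 + 4))² = (6 + 2*4*7)² = (6 + 56)² = 62² = 3844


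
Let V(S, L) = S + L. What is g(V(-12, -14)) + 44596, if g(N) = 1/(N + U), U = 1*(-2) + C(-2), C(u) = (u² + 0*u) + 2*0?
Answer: 1070303/24 ≈ 44596.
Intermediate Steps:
V(S, L) = L + S
C(u) = u² (C(u) = (u² + 0) + 0 = u² + 0 = u²)
U = 2 (U = 1*(-2) + (-2)² = -2 + 4 = 2)
g(N) = 1/(2 + N) (g(N) = 1/(N + 2) = 1/(2 + N))
g(V(-12, -14)) + 44596 = 1/(2 + (-14 - 12)) + 44596 = 1/(2 - 26) + 44596 = 1/(-24) + 44596 = -1/24 + 44596 = 1070303/24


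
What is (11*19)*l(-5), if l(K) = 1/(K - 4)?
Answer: -209/9 ≈ -23.222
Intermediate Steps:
l(K) = 1/(-4 + K)
(11*19)*l(-5) = (11*19)/(-4 - 5) = 209/(-9) = 209*(-⅑) = -209/9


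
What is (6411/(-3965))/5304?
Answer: -2137/7010120 ≈ -0.00030485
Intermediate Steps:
(6411/(-3965))/5304 = (6411*(-1/3965))*(1/5304) = -6411/3965*1/5304 = -2137/7010120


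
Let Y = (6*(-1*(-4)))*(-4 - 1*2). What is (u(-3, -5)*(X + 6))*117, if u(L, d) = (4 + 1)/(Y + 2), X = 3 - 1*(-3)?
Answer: -3510/71 ≈ -49.437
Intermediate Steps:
X = 6 (X = 3 + 3 = 6)
Y = -144 (Y = (6*4)*(-4 - 2) = 24*(-6) = -144)
u(L, d) = -5/142 (u(L, d) = (4 + 1)/(-144 + 2) = 5/(-142) = 5*(-1/142) = -5/142)
(u(-3, -5)*(X + 6))*117 = -5*(6 + 6)/142*117 = -5/142*12*117 = -30/71*117 = -3510/71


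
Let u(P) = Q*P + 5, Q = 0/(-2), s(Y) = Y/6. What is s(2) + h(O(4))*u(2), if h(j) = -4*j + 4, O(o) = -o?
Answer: 301/3 ≈ 100.33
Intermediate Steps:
s(Y) = Y/6 (s(Y) = Y*(⅙) = Y/6)
Q = 0 (Q = 0*(-½) = 0)
h(j) = 4 - 4*j
u(P) = 5 (u(P) = 0*P + 5 = 0 + 5 = 5)
s(2) + h(O(4))*u(2) = (⅙)*2 + (4 - (-4)*4)*5 = ⅓ + (4 - 4*(-4))*5 = ⅓ + (4 + 16)*5 = ⅓ + 20*5 = ⅓ + 100 = 301/3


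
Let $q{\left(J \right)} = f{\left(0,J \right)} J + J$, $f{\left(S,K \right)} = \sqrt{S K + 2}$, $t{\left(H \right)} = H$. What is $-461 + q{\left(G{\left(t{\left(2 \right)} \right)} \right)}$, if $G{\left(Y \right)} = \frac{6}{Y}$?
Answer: $-458 + 3 \sqrt{2} \approx -453.76$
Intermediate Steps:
$f{\left(S,K \right)} = \sqrt{2 + K S}$ ($f{\left(S,K \right)} = \sqrt{K S + 2} = \sqrt{2 + K S}$)
$q{\left(J \right)} = J + J \sqrt{2}$ ($q{\left(J \right)} = \sqrt{2 + J 0} J + J = \sqrt{2 + 0} J + J = \sqrt{2} J + J = J \sqrt{2} + J = J + J \sqrt{2}$)
$-461 + q{\left(G{\left(t{\left(2 \right)} \right)} \right)} = -461 + \frac{6}{2} \left(1 + \sqrt{2}\right) = -461 + 6 \cdot \frac{1}{2} \left(1 + \sqrt{2}\right) = -461 + 3 \left(1 + \sqrt{2}\right) = -461 + \left(3 + 3 \sqrt{2}\right) = -458 + 3 \sqrt{2}$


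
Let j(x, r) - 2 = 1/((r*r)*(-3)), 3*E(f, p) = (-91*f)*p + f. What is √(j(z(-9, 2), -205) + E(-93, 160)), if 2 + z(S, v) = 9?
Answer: 4*√10669041717/615 ≈ 671.81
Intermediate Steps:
z(S, v) = 7 (z(S, v) = -2 + 9 = 7)
E(f, p) = f/3 - 91*f*p/3 (E(f, p) = ((-91*f)*p + f)/3 = (-91*f*p + f)/3 = (f - 91*f*p)/3 = f/3 - 91*f*p/3)
j(x, r) = 2 - 1/(3*r²) (j(x, r) = 2 + 1/((r*r)*(-3)) = 2 + 1/(r²*(-3)) = 2 + 1/(-3*r²) = 2 - 1/(3*r²))
√(j(z(-9, 2), -205) + E(-93, 160)) = √((2 - ⅓/(-205)²) + (⅓)*(-93)*(1 - 91*160)) = √((2 - ⅓*1/42025) + (⅓)*(-93)*(1 - 14560)) = √((2 - 1/126075) + (⅓)*(-93)*(-14559)) = √(252149/126075 + 451329) = √(56901555824/126075) = 4*√10669041717/615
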